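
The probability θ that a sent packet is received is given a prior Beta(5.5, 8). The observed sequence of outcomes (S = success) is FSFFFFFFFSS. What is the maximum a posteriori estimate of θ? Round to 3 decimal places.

θ̂_MAP = 0.333

Prior: Beta(5.5, 8).
Data: 3 successes in 11 trials (from the sequence). The binomial likelihood contributes θ^3(1−θ)^8, so the posterior is Beta(5.5+3, 8+8) = Beta(8.5, 16).
For Beta(a, b) with a, b > 1 the mode is (a−1)/(a+b−2) = 7.5/22.5 ≈ 0.333.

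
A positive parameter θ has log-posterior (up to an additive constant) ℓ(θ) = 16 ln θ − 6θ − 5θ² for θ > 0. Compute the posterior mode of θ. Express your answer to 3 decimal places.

ℓ'(θ) = 16/θ − 6 − 10θ. Setting this to zero and multiplying by θ: 10θ² + 6θ − 16 = 0.
θ = (−6 + √(6² + 4·10·16)) / (2·10) = (−6 + √676) / 20 = (−6 + 26)/20 = 1.
ℓ''(θ) = −16/θ² − 10 < 0, confirming a maximum.

θ̂_MAP = 1.000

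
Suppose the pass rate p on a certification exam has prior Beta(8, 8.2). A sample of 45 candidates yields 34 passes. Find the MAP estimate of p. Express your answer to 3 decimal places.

Prior: Beta(8, 8.2).
Data: 34 successes in 45 trials. The binomial likelihood contributes p^34(1−p)^11, so the posterior is Beta(8+34, 8.2+11) = Beta(42, 19.2).
For Beta(a, b) with a, b > 1 the mode is (a−1)/(a+b−2) = 41/59.2 ≈ 0.693.

p̂_MAP = 0.693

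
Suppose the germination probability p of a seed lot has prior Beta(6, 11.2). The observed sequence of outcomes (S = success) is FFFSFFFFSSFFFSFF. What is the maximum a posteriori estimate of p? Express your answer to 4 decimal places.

p̂_MAP = 0.2885

Prior: Beta(6, 11.2).
Data: 4 successes in 16 trials (from the sequence). The binomial likelihood contributes p^4(1−p)^12, so the posterior is Beta(6+4, 11.2+12) = Beta(10, 23.2).
For Beta(a, b) with a, b > 1 the mode is (a−1)/(a+b−2) = 9/31.2 ≈ 0.2885.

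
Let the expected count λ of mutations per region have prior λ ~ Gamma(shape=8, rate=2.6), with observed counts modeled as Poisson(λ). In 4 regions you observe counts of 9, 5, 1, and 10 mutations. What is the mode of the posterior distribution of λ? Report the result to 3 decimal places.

λ̂_MAP = 4.848

Σxᵢ = 9+5+1+10 = 25, with n = 4.
Posterior ∝ λ^7e^(−2.6λ) · λ^25e^(−4λ) = λ^32e^(−6.6λ), i.e. Gamma(shape=33, rate=6.6).
The mode of a Gamma(a, b) with a ≥ 1 (shape–rate) is (a−1)/b = 32/6.6 ≈ 4.848.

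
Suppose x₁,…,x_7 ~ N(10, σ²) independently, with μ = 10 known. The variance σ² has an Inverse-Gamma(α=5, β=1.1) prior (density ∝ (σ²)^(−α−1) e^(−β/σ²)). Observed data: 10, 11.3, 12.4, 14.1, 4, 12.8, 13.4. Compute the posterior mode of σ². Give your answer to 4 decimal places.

σ̂²_MAP = 4.3084

Sum of squared deviations about the known mean: SS = (10−10)² + (11.3−10)² + (12.4−10)² + (14.1−10)² + (4−10)² + (12.8−10)² + (13.4−10)² = 79.66.
The Normal likelihood contributes (σ²)^(−n/2) exp(−SS/(2σ²)), so the posterior is Inverse-Gamma(α + n/2, β + SS/2) = Inverse-Gamma(8.5, 40.93).
The mode of Inverse-Gamma(a, b) is b/(a+1) = 40.93/9.5 ≈ 4.3084.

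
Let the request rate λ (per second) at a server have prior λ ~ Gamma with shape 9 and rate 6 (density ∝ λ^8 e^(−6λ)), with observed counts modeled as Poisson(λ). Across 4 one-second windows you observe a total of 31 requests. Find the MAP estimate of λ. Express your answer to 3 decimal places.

Σxᵢ = 31, n = 4.
Posterior ∝ λ^8e^(−6λ) · λ^31e^(−4λ) = λ^39e^(−10λ), i.e. Gamma(shape=40, rate=10).
The mode of a Gamma(a, b) with a ≥ 1 (shape–rate) is (a−1)/b = 39/10 ≈ 3.900.

λ̂_MAP = 3.900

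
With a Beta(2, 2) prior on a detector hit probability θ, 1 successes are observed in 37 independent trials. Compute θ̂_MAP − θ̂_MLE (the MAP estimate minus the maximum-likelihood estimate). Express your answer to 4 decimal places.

Posterior is Beta(3, 38); MAP = (3−1)/(41−2) = 2/39 ≈ 0.05128.
MLE ignores the prior: θ̂_MLE = k/n = 1/37 ≈ 0.02703.
Difference = 2/39 − 1/37 = 35/1443 ≈ 0.0243.

MAP − MLE = 0.0243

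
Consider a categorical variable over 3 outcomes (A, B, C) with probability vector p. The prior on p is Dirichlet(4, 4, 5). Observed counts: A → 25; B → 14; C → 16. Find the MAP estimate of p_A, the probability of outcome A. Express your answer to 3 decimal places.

MAP estimate of p_A = 0.431

The posterior is Dirichlet(αᵢ + nᵢ) = Dirichlet(29, 18, 21).
For a Dirichlet(a₁,…,a_K) with all aᵢ > 1, the mode has j-th component (aⱼ − 1)/(Σaᵢ − K).
Here Σaᵢ = 68 and K = 3, so p_A = (29 − 1)/(68 − 3) = 28/65 ≈ 0.431.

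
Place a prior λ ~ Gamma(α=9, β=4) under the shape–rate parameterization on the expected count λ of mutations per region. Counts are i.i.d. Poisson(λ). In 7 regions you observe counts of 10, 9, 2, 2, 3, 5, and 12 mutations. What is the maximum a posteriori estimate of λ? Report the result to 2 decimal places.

Σxᵢ = 10+9+2+2+3+5+12 = 43, with n = 7.
Posterior ∝ λ^8e^(−4λ) · λ^43e^(−7λ) = λ^51e^(−11λ), i.e. Gamma(shape=52, rate=11).
The mode of a Gamma(a, b) with a ≥ 1 (shape–rate) is (a−1)/b = 51/11 ≈ 4.64.

λ̂_MAP = 4.64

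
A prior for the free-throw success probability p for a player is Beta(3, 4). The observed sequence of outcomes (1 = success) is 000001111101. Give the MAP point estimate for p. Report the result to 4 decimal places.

p̂_MAP = 0.4706

Prior: Beta(3, 4).
Data: 6 successes in 12 trials (from the sequence). The binomial likelihood contributes p^6(1−p)^6, so the posterior is Beta(3+6, 4+6) = Beta(9, 10).
For Beta(a, b) with a, b > 1 the mode is (a−1)/(a+b−2) = 8/17 ≈ 0.4706.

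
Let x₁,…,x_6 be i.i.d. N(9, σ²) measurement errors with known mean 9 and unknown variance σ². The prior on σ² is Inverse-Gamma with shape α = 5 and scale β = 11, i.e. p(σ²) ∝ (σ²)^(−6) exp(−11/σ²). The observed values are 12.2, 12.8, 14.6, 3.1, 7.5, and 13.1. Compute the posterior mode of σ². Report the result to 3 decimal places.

σ̂²_MAP = 7.328

Sum of squared deviations about the known mean: SS = (12.2−9)² + (12.8−9)² + (14.6−9)² + (3.1−9)² + (7.5−9)² + (13.1−9)² = 109.91.
The Normal likelihood contributes (σ²)^(−n/2) exp(−SS/(2σ²)), so the posterior is Inverse-Gamma(α + n/2, β + SS/2) = Inverse-Gamma(8, 65.955).
The mode of Inverse-Gamma(a, b) is b/(a+1) = 65.955/9 ≈ 7.328.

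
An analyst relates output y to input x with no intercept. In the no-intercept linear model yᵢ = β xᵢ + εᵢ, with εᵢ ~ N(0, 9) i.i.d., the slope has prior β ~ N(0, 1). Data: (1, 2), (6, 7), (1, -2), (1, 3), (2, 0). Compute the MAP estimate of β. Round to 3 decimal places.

log p(β | y) = −Σ(yᵢ − βxᵢ)²/(2·9) − β²/(2·1) + const.
Setting the derivative to zero: Σxᵢ(yᵢ − βxᵢ)/9 − β/1 = 0, so β = Σxᵢyᵢ / (Σxᵢ² + σ²/τ²).
Σxᵢyᵢ = 1·2 + 6·7 + 1·(-2) + 1·3 + 2·0 = 45; Σxᵢ² = 43; σ²/τ² = 9.
β̂_MAP = 45 / (43 + 9) = 45/52 ≈ 0.865.

β̂_MAP = 0.865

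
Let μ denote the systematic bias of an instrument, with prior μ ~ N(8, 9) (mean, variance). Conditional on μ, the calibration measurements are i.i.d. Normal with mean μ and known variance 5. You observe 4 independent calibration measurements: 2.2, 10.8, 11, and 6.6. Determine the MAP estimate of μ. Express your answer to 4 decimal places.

μ̂_MAP = 7.6927

n = 4; x̄ = (2.2 + 10.8 + 11 + 6.6)/4 = 30.6/4 = 7.65.
For a Normal prior and Normal likelihood with known variance, the posterior is Normal; its mode equals its mean, the precision-weighted average.
Prior precision 1/σ₀² = 1/9; data precision n/σ² = 4/5 = 0.8.
μ̂ = ((1/9)·8 + 0.8·7.65) / (1/9 + 0.8) = (1577/225)/(41/45) = 1577/205 ≈ 7.6927.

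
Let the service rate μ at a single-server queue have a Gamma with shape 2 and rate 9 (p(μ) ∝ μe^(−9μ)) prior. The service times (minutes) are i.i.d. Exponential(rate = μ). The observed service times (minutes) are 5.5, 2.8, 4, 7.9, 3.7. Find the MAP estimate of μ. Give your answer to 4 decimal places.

The Exponential(rate=μ) likelihood is ∝ μ^n e^(−μΣtᵢ). Here n = 5 and Σtᵢ = 5.5 + 2.8 + 4 + 7.9 + 3.7 = 23.9.
Posterior ∝ μe^(−9μ) · μ^5e^(−23.9μ) = μ^6e^(−32.9μ), i.e. Gamma(7, 32.9).
Mode = (a−1)/b = 6/32.9 ≈ 0.1824.

μ̂_MAP = 0.1824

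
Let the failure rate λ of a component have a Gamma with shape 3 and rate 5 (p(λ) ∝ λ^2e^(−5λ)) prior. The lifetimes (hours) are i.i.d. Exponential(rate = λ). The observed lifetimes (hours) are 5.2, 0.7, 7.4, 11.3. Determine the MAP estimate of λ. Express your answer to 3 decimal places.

The Exponential(rate=λ) likelihood is ∝ λ^n e^(−λΣtᵢ). Here n = 4 and Σtᵢ = 5.2 + 0.7 + 7.4 + 11.3 = 24.6.
Posterior ∝ λ^2e^(−5λ) · λ^4e^(−24.6λ) = λ^6e^(−29.6λ), i.e. Gamma(7, 29.6).
Mode = (a−1)/b = 6/29.6 ≈ 0.203.

λ̂_MAP = 0.203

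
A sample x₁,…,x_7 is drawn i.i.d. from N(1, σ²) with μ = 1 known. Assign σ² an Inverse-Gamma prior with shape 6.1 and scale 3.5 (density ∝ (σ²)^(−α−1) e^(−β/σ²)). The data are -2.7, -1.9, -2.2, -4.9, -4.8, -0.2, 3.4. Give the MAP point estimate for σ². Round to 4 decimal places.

σ̂²_MAP = 5.4241

Sum of squared deviations about the known mean: SS = (-2.7−1)² + (-1.9−1)² + (-2.2−1)² + (-4.9−1)² + (-4.8−1)² + (-0.2−1)² + (3.4−1)² = 107.99.
The Normal likelihood contributes (σ²)^(−n/2) exp(−SS/(2σ²)), so the posterior is Inverse-Gamma(α + n/2, β + SS/2) = Inverse-Gamma(9.6, 57.495).
The mode of Inverse-Gamma(a, b) is b/(a+1) = 57.495/10.6 ≈ 5.4241.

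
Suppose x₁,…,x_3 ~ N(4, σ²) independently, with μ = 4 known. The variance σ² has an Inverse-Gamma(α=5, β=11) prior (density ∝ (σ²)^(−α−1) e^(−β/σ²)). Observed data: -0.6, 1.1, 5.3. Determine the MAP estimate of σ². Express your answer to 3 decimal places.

σ̂²_MAP = 3.551

Sum of squared deviations about the known mean: SS = (-0.6−4)² + (1.1−4)² + (5.3−4)² = 31.26.
The Normal likelihood contributes (σ²)^(−n/2) exp(−SS/(2σ²)), so the posterior is Inverse-Gamma(α + n/2, β + SS/2) = Inverse-Gamma(6.5, 26.63).
The mode of Inverse-Gamma(a, b) is b/(a+1) = 26.63/7.5 ≈ 3.551.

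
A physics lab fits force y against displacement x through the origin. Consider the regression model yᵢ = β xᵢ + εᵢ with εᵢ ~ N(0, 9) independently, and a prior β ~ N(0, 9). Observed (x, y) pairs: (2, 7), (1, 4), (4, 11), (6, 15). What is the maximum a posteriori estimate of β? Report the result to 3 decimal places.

β̂_MAP = 2.621

log p(β | y) = −Σ(yᵢ − βxᵢ)²/(2·9) − β²/(2·9) + const.
Setting the derivative to zero: Σxᵢ(yᵢ − βxᵢ)/9 − β/9 = 0, so β = Σxᵢyᵢ / (Σxᵢ² + σ²/τ²).
Σxᵢyᵢ = 2·7 + 1·4 + 4·11 + 6·15 = 152; Σxᵢ² = 57; σ²/τ² = 1.
β̂_MAP = 152 / (57 + 1) = 152/58 ≈ 2.621.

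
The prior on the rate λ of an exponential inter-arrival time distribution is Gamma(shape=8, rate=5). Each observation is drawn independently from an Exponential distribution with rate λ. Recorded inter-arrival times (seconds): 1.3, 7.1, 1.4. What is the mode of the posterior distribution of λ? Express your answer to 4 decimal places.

λ̂_MAP = 0.6757

The Exponential(rate=λ) likelihood is ∝ λ^n e^(−λΣtᵢ). Here n = 3 and Σtᵢ = 1.3 + 7.1 + 1.4 = 9.8.
Posterior ∝ λ^7e^(−5λ) · λ^3e^(−9.8λ) = λ^10e^(−14.8λ), i.e. Gamma(11, 14.8).
Mode = (a−1)/b = 10/14.8 ≈ 0.6757.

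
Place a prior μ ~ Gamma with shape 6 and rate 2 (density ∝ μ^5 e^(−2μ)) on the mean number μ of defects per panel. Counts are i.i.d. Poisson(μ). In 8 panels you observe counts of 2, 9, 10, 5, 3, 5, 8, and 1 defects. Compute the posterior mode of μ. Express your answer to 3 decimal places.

Σxᵢ = 2+9+10+5+3+5+8+1 = 43, with n = 8.
Posterior ∝ μ^5e^(−2μ) · μ^43e^(−8μ) = μ^48e^(−10μ), i.e. Gamma(shape=49, rate=10).
The mode of a Gamma(a, b) with a ≥ 1 (shape–rate) is (a−1)/b = 48/10 ≈ 4.800.

μ̂_MAP = 4.800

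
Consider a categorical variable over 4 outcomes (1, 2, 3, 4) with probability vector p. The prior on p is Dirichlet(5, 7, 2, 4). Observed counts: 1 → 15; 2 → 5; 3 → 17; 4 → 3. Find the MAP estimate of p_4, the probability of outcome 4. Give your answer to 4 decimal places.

The posterior is Dirichlet(αᵢ + nᵢ) = Dirichlet(20, 12, 19, 7).
For a Dirichlet(a₁,…,a_K) with all aᵢ > 1, the mode has j-th component (aⱼ − 1)/(Σaᵢ − K).
Here Σaᵢ = 58 and K = 4, so p_4 = (7 − 1)/(58 − 4) = 6/54 ≈ 0.1111.

MAP estimate: 0.1111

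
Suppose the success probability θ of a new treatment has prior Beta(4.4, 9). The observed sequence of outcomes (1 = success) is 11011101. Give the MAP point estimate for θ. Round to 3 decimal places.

Prior: Beta(4.4, 9).
Data: 6 successes in 8 trials (from the sequence). The binomial likelihood contributes θ^6(1−θ)^2, so the posterior is Beta(4.4+6, 9+2) = Beta(10.4, 11).
For Beta(a, b) with a, b > 1 the mode is (a−1)/(a+b−2) = 9.4/19.4 ≈ 0.485.

θ̂_MAP = 0.485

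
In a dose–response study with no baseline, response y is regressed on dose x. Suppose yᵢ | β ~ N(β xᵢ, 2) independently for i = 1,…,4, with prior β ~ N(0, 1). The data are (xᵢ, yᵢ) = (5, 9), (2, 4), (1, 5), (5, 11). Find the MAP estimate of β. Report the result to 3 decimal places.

β̂_MAP = 1.982

log p(β | y) = −Σ(yᵢ − βxᵢ)²/(2·2) − β²/(2·1) + const.
Setting the derivative to zero: Σxᵢ(yᵢ − βxᵢ)/2 − β/1 = 0, so β = Σxᵢyᵢ / (Σxᵢ² + σ²/τ²).
Σxᵢyᵢ = 5·9 + 2·4 + 1·5 + 5·11 = 113; Σxᵢ² = 55; σ²/τ² = 2.
β̂_MAP = 113 / (55 + 2) = 113/57 ≈ 1.982.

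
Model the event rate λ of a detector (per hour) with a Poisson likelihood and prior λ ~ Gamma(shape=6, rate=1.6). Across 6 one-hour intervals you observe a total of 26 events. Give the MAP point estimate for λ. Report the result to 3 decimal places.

λ̂_MAP = 4.079

Σxᵢ = 26, n = 6.
Posterior ∝ λ^5e^(−1.6λ) · λ^26e^(−6λ) = λ^31e^(−7.6λ), i.e. Gamma(shape=32, rate=7.6).
The mode of a Gamma(a, b) with a ≥ 1 (shape–rate) is (a−1)/b = 31/7.6 ≈ 4.079.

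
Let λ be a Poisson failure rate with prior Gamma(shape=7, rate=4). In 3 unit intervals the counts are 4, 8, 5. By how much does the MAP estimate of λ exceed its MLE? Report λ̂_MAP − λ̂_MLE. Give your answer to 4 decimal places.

Σxᵢ = 17. Posterior is Gamma(24, 7); MAP = (24−1)/7 = 23/7 ≈ 3.28571.
MLE = x̄ = 17/3 ≈ 5.66667.
Difference = 23/7 − 17/3 = -50/21 ≈ -2.3810.

MAP − MLE = -2.3810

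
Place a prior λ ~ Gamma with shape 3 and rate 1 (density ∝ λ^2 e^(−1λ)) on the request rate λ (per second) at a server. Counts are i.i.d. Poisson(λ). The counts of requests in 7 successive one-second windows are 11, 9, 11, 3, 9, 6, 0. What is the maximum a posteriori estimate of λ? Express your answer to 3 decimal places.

λ̂_MAP = 6.375

Σxᵢ = 11+9+11+3+9+6+0 = 49, with n = 7.
Posterior ∝ λ^2e^(−1λ) · λ^49e^(−7λ) = λ^51e^(−8λ), i.e. Gamma(shape=52, rate=8).
The mode of a Gamma(a, b) with a ≥ 1 (shape–rate) is (a−1)/b = 51/8 ≈ 6.375.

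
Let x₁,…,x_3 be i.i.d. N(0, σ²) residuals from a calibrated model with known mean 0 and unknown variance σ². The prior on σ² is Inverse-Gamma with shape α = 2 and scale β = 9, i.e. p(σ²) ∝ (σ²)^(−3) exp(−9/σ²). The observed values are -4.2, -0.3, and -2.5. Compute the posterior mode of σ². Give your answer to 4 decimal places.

σ̂²_MAP = 4.6644

Sum of squared deviations about the known mean: SS = (-4.2−0)² + (-0.3−0)² + (-2.5−0)² = 23.98.
The Normal likelihood contributes (σ²)^(−n/2) exp(−SS/(2σ²)), so the posterior is Inverse-Gamma(α + n/2, β + SS/2) = Inverse-Gamma(3.5, 20.99).
The mode of Inverse-Gamma(a, b) is b/(a+1) = 20.99/4.5 ≈ 4.6644.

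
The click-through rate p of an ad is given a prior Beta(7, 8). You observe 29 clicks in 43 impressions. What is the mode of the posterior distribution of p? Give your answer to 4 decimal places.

p̂_MAP = 0.6250

Prior: Beta(7, 8).
Data: 29 successes in 43 trials. The binomial likelihood contributes p^29(1−p)^14, so the posterior is Beta(7+29, 8+14) = Beta(36, 22).
For Beta(a, b) with a, b > 1 the mode is (a−1)/(a+b−2) = 35/56 ≈ 0.6250.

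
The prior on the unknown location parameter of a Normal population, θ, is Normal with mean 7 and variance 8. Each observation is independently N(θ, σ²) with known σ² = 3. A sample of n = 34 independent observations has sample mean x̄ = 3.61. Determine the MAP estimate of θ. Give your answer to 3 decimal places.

θ̂_MAP = 3.647

n = 34, x̄ = 3.61.
For a Normal prior and Normal likelihood with known variance, the posterior is Normal; its mode equals its mean, the precision-weighted average.
Prior precision 1/σ₀² = 1/8 = 0.125; data precision n/σ² = 34/3.
θ̂ = (0.125·7 + (34/3)·3.61) / (0.125 + 34/3) = (25073/600)/(275/24) = 25073/6875 ≈ 3.647.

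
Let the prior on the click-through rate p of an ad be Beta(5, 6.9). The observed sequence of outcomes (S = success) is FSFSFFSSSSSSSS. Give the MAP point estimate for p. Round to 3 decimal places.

p̂_MAP = 0.586

Prior: Beta(5, 6.9).
Data: 10 successes in 14 trials (from the sequence). The binomial likelihood contributes p^10(1−p)^4, so the posterior is Beta(5+10, 6.9+4) = Beta(15, 10.9).
For Beta(a, b) with a, b > 1 the mode is (a−1)/(a+b−2) = 14/23.9 ≈ 0.586.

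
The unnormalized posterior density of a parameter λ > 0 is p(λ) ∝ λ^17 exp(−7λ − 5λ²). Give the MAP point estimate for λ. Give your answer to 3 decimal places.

ℓ'(λ) = 17/λ − 7 − 10λ. Setting this to zero and multiplying by λ: 10λ² + 7λ − 17 = 0.
λ = (−7 + √(7² + 4·10·17)) / (2·10) = (−7 + √729) / 20 = (−7 + 27)/20 = 1.
ℓ''(λ) = −17/λ² − 10 < 0, confirming a maximum.

λ̂_MAP = 1.000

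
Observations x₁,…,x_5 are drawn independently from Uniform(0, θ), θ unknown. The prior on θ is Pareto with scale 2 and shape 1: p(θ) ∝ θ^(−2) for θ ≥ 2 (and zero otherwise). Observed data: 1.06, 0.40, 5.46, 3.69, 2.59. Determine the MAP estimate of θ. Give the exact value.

θ̂_MAP = 5.46

The Uniform(0, θ) likelihood is θ^(−n) for θ ≥ max(xᵢ), zero otherwise. Here max(xᵢ) = 5.46.
Posterior ∝ θ^(−2) · θ^(−5) = θ^(−7) on θ ≥ max(2, 5.46) = 5.46.
This density is strictly decreasing in θ, so the posterior mode lies at the lower boundary of the support.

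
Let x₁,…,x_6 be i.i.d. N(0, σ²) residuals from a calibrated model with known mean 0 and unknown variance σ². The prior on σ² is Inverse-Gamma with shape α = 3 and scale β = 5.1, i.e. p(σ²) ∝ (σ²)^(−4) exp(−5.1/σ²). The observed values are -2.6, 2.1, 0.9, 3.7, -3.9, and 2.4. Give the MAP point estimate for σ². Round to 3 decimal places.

σ̂²_MAP = 4.060

Sum of squared deviations about the known mean: SS = (-2.6−0)² + (2.1−0)² + (0.9−0)² + (3.7−0)² + (-3.9−0)² + (2.4−0)² = 46.64.
The Normal likelihood contributes (σ²)^(−n/2) exp(−SS/(2σ²)), so the posterior is Inverse-Gamma(α + n/2, β + SS/2) = Inverse-Gamma(6, 28.42).
The mode of Inverse-Gamma(a, b) is b/(a+1) = 28.42/7 ≈ 4.060.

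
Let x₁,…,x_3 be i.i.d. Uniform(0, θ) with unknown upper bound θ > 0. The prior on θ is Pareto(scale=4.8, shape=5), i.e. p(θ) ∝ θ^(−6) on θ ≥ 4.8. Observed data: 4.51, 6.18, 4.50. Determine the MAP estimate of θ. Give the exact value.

The Uniform(0, θ) likelihood is θ^(−n) for θ ≥ max(xᵢ), zero otherwise. Here max(xᵢ) = 6.18.
Posterior ∝ θ^(−6) · θ^(−3) = θ^(−9) on θ ≥ max(4.8, 6.18) = 6.18.
This density is strictly decreasing in θ, so the posterior mode lies at the lower boundary of the support.

θ̂_MAP = 6.18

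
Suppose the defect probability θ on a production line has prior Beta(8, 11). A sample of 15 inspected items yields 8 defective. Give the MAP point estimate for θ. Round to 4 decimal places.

Prior: Beta(8, 11).
Data: 8 successes in 15 trials. The binomial likelihood contributes θ^8(1−θ)^7, so the posterior is Beta(8+8, 11+7) = Beta(16, 18).
For Beta(a, b) with a, b > 1 the mode is (a−1)/(a+b−2) = 15/32 ≈ 0.4688.

θ̂_MAP = 0.4688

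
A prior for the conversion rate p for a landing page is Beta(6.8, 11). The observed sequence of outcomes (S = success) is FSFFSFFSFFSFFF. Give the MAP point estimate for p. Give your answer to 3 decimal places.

p̂_MAP = 0.329

Prior: Beta(6.8, 11).
Data: 4 successes in 14 trials (from the sequence). The binomial likelihood contributes p^4(1−p)^10, so the posterior is Beta(6.8+4, 11+10) = Beta(10.8, 21).
For Beta(a, b) with a, b > 1 the mode is (a−1)/(a+b−2) = 9.8/29.8 ≈ 0.329.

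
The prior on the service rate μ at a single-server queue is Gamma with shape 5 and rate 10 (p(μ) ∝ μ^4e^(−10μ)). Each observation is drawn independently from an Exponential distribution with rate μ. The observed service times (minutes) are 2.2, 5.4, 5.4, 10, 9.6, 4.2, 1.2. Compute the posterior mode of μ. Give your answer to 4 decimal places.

The Exponential(rate=μ) likelihood is ∝ μ^n e^(−μΣtᵢ). Here n = 7 and Σtᵢ = 2.2 + 5.4 + 5.4 + 10 + 9.6 + 4.2 + 1.2 = 38.
Posterior ∝ μ^4e^(−10μ) · μ^7e^(−38μ) = μ^11e^(−48μ), i.e. Gamma(12, 48).
Mode = (a−1)/b = 11/48 ≈ 0.2292.

μ̂_MAP = 0.2292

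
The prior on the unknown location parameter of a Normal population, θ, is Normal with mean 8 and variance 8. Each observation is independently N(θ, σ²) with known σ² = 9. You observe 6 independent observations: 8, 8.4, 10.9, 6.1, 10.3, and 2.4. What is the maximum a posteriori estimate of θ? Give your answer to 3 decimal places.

θ̂_MAP = 7.733

n = 6; x̄ = (8 + 8.4 + 10.9 + 6.1 + 10.3 + 2.4)/6 = 46.1/6 = 461/60 ≈ 7.6833.
For a Normal prior and Normal likelihood with known variance, the posterior is Normal; its mode equals its mean, the precision-weighted average.
Prior precision 1/σ₀² = 1/8 = 0.125; data precision n/σ² = 6/9 = 2/3.
θ̂ = (0.125·8 + (2/3)·(461/60)) / (0.125 + 2/3) = (551/90)/(19/24) = 116/15 ≈ 7.733.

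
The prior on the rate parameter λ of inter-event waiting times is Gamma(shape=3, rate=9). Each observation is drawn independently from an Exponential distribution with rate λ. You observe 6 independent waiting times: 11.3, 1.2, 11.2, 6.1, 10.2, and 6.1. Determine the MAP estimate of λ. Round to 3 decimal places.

The Exponential(rate=λ) likelihood is ∝ λ^n e^(−λΣtᵢ). Here n = 6 and Σtᵢ = 11.3 + 1.2 + 11.2 + 6.1 + 10.2 + 6.1 = 46.1.
Posterior ∝ λ^2e^(−9λ) · λ^6e^(−46.1λ) = λ^8e^(−55.1λ), i.e. Gamma(9, 55.1).
Mode = (a−1)/b = 8/55.1 ≈ 0.145.

λ̂_MAP = 0.145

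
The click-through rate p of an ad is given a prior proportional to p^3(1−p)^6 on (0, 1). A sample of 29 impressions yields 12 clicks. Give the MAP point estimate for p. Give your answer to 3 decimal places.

p̂_MAP = 0.395

The prior density ∝ p^3(1−p)^6 is the kernel of Beta(4, 7).
Data: 12 successes in 29 trials. The binomial likelihood contributes p^12(1−p)^17, so the posterior is Beta(4+12, 7+17) = Beta(16, 24).
For Beta(a, b) with a, b > 1 the mode is (a−1)/(a+b−2) = 15/38 ≈ 0.395.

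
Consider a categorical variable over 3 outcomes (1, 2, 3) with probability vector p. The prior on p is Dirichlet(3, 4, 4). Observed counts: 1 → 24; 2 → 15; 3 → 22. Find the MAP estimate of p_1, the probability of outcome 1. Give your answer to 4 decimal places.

The posterior is Dirichlet(αᵢ + nᵢ) = Dirichlet(27, 19, 26).
For a Dirichlet(a₁,…,a_K) with all aᵢ > 1, the mode has j-th component (aⱼ − 1)/(Σaᵢ − K).
Here Σaᵢ = 72 and K = 3, so p_1 = (27 − 1)/(72 − 3) = 26/69 ≈ 0.3768.

MAP estimate: 0.3768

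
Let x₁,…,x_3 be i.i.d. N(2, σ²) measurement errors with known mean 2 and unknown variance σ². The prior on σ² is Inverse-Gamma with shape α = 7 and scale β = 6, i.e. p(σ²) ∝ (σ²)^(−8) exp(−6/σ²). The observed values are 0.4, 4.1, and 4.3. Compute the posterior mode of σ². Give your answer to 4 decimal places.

σ̂²_MAP = 1.2768

Sum of squared deviations about the known mean: SS = (0.4−2)² + (4.1−2)² + (4.3−2)² = 12.26.
The Normal likelihood contributes (σ²)^(−n/2) exp(−SS/(2σ²)), so the posterior is Inverse-Gamma(α + n/2, β + SS/2) = Inverse-Gamma(8.5, 12.13).
The mode of Inverse-Gamma(a, b) is b/(a+1) = 12.13/9.5 ≈ 1.2768.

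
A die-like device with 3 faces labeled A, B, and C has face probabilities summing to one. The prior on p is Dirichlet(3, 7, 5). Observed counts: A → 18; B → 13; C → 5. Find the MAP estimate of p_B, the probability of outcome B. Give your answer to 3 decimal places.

The posterior is Dirichlet(αᵢ + nᵢ) = Dirichlet(21, 20, 10).
For a Dirichlet(a₁,…,a_K) with all aᵢ > 1, the mode has j-th component (aⱼ − 1)/(Σaᵢ − K).
Here Σaᵢ = 51 and K = 3, so p_B = (20 − 1)/(51 − 3) = 19/48 ≈ 0.396.

MAP estimate of p_B = 0.396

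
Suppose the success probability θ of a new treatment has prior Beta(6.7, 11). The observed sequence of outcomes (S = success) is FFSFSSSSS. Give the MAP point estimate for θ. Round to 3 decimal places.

Prior: Beta(6.7, 11).
Data: 6 successes in 9 trials (from the sequence). The binomial likelihood contributes θ^6(1−θ)^3, so the posterior is Beta(6.7+6, 11+3) = Beta(12.7, 14).
For Beta(a, b) with a, b > 1 the mode is (a−1)/(a+b−2) = 11.7/24.7 ≈ 0.474.

θ̂_MAP = 0.474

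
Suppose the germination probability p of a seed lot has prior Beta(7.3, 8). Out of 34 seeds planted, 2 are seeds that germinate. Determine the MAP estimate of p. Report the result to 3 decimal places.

p̂_MAP = 0.175

Prior: Beta(7.3, 8).
Data: 2 successes in 34 trials. The binomial likelihood contributes p^2(1−p)^32, so the posterior is Beta(7.3+2, 8+32) = Beta(9.3, 40).
For Beta(a, b) with a, b > 1 the mode is (a−1)/(a+b−2) = 8.3/47.3 ≈ 0.175.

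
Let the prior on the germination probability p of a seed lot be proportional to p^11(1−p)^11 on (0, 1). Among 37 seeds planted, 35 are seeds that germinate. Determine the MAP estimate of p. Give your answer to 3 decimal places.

The prior density ∝ p^11(1−p)^11 is the kernel of Beta(12, 12).
Data: 35 successes in 37 trials. The binomial likelihood contributes p^35(1−p)^2, so the posterior is Beta(12+35, 12+2) = Beta(47, 14).
For Beta(a, b) with a, b > 1 the mode is (a−1)/(a+b−2) = 46/59 ≈ 0.780.

p̂_MAP = 0.780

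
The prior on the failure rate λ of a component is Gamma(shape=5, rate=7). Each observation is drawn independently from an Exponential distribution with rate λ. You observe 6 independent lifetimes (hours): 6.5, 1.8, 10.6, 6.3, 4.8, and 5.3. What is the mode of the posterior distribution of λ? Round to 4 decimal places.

The Exponential(rate=λ) likelihood is ∝ λ^n e^(−λΣtᵢ). Here n = 6 and Σtᵢ = 6.5 + 1.8 + 10.6 + 6.3 + 4.8 + 5.3 = 35.3.
Posterior ∝ λ^4e^(−7λ) · λ^6e^(−35.3λ) = λ^10e^(−42.3λ), i.e. Gamma(11, 42.3).
Mode = (a−1)/b = 10/42.3 ≈ 0.2364.

λ̂_MAP = 0.2364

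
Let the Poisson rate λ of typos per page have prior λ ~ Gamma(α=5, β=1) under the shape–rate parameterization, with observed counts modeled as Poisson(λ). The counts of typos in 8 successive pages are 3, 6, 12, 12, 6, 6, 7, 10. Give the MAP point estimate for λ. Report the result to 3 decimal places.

λ̂_MAP = 7.333

Σxᵢ = 3+6+12+12+6+6+7+10 = 62, with n = 8.
Posterior ∝ λ^4e^(−1λ) · λ^62e^(−8λ) = λ^66e^(−9λ), i.e. Gamma(shape=67, rate=9).
The mode of a Gamma(a, b) with a ≥ 1 (shape–rate) is (a−1)/b = 66/9 ≈ 7.333.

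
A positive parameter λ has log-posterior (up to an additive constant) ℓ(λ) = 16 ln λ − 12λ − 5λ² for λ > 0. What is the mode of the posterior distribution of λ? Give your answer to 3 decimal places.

λ̂_MAP = 0.800

ℓ'(λ) = 16/λ − 12 − 10λ. Setting this to zero and multiplying by λ: 10λ² + 12λ − 16 = 0.
λ = (−12 + √(12² + 4·10·16)) / (2·10) = (−12 + √784) / 20 = (−12 + 28)/20 = 4/5.
ℓ''(λ) = −16/λ² − 10 < 0, confirming a maximum.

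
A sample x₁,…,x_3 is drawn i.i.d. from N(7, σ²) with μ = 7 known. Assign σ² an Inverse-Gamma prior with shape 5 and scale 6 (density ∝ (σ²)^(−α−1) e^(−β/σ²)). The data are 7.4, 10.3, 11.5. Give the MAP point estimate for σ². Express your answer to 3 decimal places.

σ̂²_MAP = 2.887

Sum of squared deviations about the known mean: SS = (7.4−7)² + (10.3−7)² + (11.5−7)² = 31.3.
The Normal likelihood contributes (σ²)^(−n/2) exp(−SS/(2σ²)), so the posterior is Inverse-Gamma(α + n/2, β + SS/2) = Inverse-Gamma(6.5, 21.65).
The mode of Inverse-Gamma(a, b) is b/(a+1) = 21.65/7.5 ≈ 2.887.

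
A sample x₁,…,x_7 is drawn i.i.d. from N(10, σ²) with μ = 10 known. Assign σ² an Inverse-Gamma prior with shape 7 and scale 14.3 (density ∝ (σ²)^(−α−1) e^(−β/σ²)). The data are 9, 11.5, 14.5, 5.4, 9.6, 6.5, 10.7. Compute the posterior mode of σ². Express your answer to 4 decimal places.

Sum of squared deviations about the known mean: SS = (9−10)² + (11.5−10)² + (14.5−10)² + (5.4−10)² + (9.6−10)² + (6.5−10)² + (10.7−10)² = 57.56.
The Normal likelihood contributes (σ²)^(−n/2) exp(−SS/(2σ²)), so the posterior is Inverse-Gamma(α + n/2, β + SS/2) = Inverse-Gamma(10.5, 43.08).
The mode of Inverse-Gamma(a, b) is b/(a+1) = 43.08/11.5 ≈ 3.7461.

σ̂²_MAP = 3.7461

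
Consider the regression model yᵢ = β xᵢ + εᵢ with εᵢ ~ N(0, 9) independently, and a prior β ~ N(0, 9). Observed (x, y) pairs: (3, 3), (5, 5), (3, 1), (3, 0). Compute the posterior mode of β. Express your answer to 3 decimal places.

log p(β | y) = −Σ(yᵢ − βxᵢ)²/(2·9) − β²/(2·9) + const.
Setting the derivative to zero: Σxᵢ(yᵢ − βxᵢ)/9 − β/9 = 0, so β = Σxᵢyᵢ / (Σxᵢ² + σ²/τ²).
Σxᵢyᵢ = 3·3 + 5·5 + 3·1 + 3·0 = 37; Σxᵢ² = 52; σ²/τ² = 1.
β̂_MAP = 37 / (52 + 1) = 37/53 ≈ 0.698.

β̂_MAP = 0.698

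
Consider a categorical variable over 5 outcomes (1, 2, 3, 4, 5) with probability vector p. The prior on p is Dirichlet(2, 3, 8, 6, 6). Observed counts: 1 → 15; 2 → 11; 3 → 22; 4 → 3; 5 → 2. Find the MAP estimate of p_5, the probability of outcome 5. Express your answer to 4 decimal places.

MAP estimate: 0.0959

The posterior is Dirichlet(αᵢ + nᵢ) = Dirichlet(17, 14, 30, 9, 8).
For a Dirichlet(a₁,…,a_K) with all aᵢ > 1, the mode has j-th component (aⱼ − 1)/(Σaᵢ − K).
Here Σaᵢ = 78 and K = 5, so p_5 = (8 − 1)/(78 − 5) = 7/73 ≈ 0.0959.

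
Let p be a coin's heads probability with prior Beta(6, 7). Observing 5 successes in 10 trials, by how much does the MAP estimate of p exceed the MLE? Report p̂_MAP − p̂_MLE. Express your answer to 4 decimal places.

Posterior is Beta(11, 12); MAP = (11−1)/(23−2) = 10/21 ≈ 0.47619.
MLE ignores the prior: p̂_MLE = k/n = 5/10 ≈ 0.50000.
Difference = 10/21 − 5/10 = -1/42 ≈ -0.0238.

MAP − MLE = -0.0238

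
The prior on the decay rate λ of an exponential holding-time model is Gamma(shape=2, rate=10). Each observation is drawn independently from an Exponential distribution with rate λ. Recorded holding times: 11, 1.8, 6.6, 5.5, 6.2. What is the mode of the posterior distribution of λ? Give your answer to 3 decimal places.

The Exponential(rate=λ) likelihood is ∝ λ^n e^(−λΣtᵢ). Here n = 5 and Σtᵢ = 11 + 1.8 + 6.6 + 5.5 + 6.2 = 31.1.
Posterior ∝ λe^(−10λ) · λ^5e^(−31.1λ) = λ^6e^(−41.1λ), i.e. Gamma(7, 41.1).
Mode = (a−1)/b = 6/41.1 ≈ 0.146.

λ̂_MAP = 0.146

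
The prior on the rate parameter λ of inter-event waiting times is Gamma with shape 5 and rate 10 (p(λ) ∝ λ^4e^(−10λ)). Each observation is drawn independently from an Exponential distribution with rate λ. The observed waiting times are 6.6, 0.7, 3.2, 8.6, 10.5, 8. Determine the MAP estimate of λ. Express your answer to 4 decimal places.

λ̂_MAP = 0.2101

The Exponential(rate=λ) likelihood is ∝ λ^n e^(−λΣtᵢ). Here n = 6 and Σtᵢ = 6.6 + 0.7 + 3.2 + 8.6 + 10.5 + 8 = 37.6.
Posterior ∝ λ^4e^(−10λ) · λ^6e^(−37.6λ) = λ^10e^(−47.6λ), i.e. Gamma(11, 47.6).
Mode = (a−1)/b = 10/47.6 ≈ 0.2101.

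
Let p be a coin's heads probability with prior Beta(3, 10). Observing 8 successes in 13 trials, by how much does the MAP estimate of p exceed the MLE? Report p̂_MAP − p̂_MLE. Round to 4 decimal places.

Posterior is Beta(11, 15); MAP = (11−1)/(26−2) = 10/24 ≈ 0.41667.
MLE ignores the prior: p̂_MLE = k/n = 8/13 ≈ 0.61538.
Difference = 10/24 − 8/13 = -31/156 ≈ -0.1987.

MAP − MLE = -0.1987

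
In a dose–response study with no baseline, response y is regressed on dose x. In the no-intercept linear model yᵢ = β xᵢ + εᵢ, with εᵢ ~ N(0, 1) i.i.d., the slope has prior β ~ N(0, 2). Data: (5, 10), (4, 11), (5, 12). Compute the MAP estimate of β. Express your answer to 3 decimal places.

β̂_MAP = 2.316

log p(β | y) = −Σ(yᵢ − βxᵢ)²/(2·1) − β²/(2·2) + const.
Setting the derivative to zero: Σxᵢ(yᵢ − βxᵢ)/1 − β/2 = 0, so β = Σxᵢyᵢ / (Σxᵢ² + σ²/τ²).
Σxᵢyᵢ = 5·10 + 4·11 + 5·12 = 154; Σxᵢ² = 66; σ²/τ² = 0.5.
β̂_MAP = 154 / (66 + 0.5) = 154/66.5 ≈ 2.316.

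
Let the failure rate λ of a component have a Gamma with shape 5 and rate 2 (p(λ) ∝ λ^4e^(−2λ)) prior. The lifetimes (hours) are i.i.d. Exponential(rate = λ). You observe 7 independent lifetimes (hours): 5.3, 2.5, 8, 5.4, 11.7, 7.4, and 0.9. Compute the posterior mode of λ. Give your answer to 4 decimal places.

The Exponential(rate=λ) likelihood is ∝ λ^n e^(−λΣtᵢ). Here n = 7 and Σtᵢ = 5.3 + 2.5 + 8 + 5.4 + 11.7 + 7.4 + 0.9 = 41.2.
Posterior ∝ λ^4e^(−2λ) · λ^7e^(−41.2λ) = λ^11e^(−43.2λ), i.e. Gamma(12, 43.2).
Mode = (a−1)/b = 11/43.2 ≈ 0.2546.

λ̂_MAP = 0.2546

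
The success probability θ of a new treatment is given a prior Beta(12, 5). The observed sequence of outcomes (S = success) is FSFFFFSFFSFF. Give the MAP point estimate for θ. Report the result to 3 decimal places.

θ̂_MAP = 0.519

Prior: Beta(12, 5).
Data: 3 successes in 12 trials (from the sequence). The binomial likelihood contributes θ^3(1−θ)^9, so the posterior is Beta(12+3, 5+9) = Beta(15, 14).
For Beta(a, b) with a, b > 1 the mode is (a−1)/(a+b−2) = 14/27 ≈ 0.519.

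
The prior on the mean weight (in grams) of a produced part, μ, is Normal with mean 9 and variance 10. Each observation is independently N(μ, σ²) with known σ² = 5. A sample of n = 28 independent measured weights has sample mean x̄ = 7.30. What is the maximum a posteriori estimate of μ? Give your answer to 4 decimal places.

μ̂_MAP = 7.3298

n = 28, x̄ = 7.30.
For a Normal prior and Normal likelihood with known variance, the posterior is Normal; its mode equals its mean, the precision-weighted average.
Prior precision 1/σ₀² = 1/10 = 0.1; data precision n/σ² = 28/5 = 5.6.
μ̂ = (0.1·9 + 5.6·7.3) / (0.1 + 5.6) = 41.78/5.7 = 2089/285 ≈ 7.3298.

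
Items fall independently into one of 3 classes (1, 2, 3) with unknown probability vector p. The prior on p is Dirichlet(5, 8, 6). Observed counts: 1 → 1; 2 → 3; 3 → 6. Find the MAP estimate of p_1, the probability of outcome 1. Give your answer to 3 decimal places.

The posterior is Dirichlet(αᵢ + nᵢ) = Dirichlet(6, 11, 12).
For a Dirichlet(a₁,…,a_K) with all aᵢ > 1, the mode has j-th component (aⱼ − 1)/(Σaᵢ − K).
Here Σaᵢ = 29 and K = 3, so p_1 = (6 − 1)/(29 − 3) = 5/26 ≈ 0.192.

MAP estimate: 0.192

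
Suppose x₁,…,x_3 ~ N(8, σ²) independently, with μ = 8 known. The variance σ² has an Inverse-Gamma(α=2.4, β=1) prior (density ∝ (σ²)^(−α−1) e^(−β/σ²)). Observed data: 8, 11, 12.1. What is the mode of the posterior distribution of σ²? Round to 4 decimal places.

Sum of squared deviations about the known mean: SS = (8−8)² + (11−8)² + (12.1−8)² = 25.81.
The Normal likelihood contributes (σ²)^(−n/2) exp(−SS/(2σ²)), so the posterior is Inverse-Gamma(α + n/2, β + SS/2) = Inverse-Gamma(3.9, 13.905).
The mode of Inverse-Gamma(a, b) is b/(a+1) = 13.905/4.9 ≈ 2.8378.

σ̂²_MAP = 2.8378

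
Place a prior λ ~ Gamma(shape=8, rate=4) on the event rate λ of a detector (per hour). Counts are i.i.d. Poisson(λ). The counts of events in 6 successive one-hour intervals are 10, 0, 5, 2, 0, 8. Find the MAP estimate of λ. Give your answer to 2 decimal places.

λ̂_MAP = 3.20

Σxᵢ = 10+0+5+2+0+8 = 25, with n = 6.
Posterior ∝ λ^7e^(−4λ) · λ^25e^(−6λ) = λ^32e^(−10λ), i.e. Gamma(shape=33, rate=10).
The mode of a Gamma(a, b) with a ≥ 1 (shape–rate) is (a−1)/b = 32/10 ≈ 3.20.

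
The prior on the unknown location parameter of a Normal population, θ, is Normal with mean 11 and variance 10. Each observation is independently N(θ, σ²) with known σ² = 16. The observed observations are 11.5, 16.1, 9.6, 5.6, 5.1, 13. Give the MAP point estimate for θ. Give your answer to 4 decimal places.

θ̂_MAP = 10.3289

n = 6; x̄ = (11.5 + 16.1 + 9.6 + 5.6 + 5.1 + 13)/6 = 60.9/6 = 10.15.
For a Normal prior and Normal likelihood with known variance, the posterior is Normal; its mode equals its mean, the precision-weighted average.
Prior precision 1/σ₀² = 1/10 = 0.1; data precision n/σ² = 6/16 = 0.375.
θ̂ = (0.1·11 + 0.375·10.15) / (0.1 + 0.375) = 4.90625/0.475 = 785/76 ≈ 10.3289.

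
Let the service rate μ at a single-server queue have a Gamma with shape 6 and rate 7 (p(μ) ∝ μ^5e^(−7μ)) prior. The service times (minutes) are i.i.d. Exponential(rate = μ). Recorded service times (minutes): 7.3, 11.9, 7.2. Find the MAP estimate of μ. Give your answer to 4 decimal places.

The Exponential(rate=μ) likelihood is ∝ μ^n e^(−μΣtᵢ). Here n = 3 and Σtᵢ = 7.3 + 11.9 + 7.2 = 26.4.
Posterior ∝ μ^5e^(−7μ) · μ^3e^(−26.4μ) = μ^8e^(−33.4μ), i.e. Gamma(9, 33.4).
Mode = (a−1)/b = 8/33.4 ≈ 0.2395.

μ̂_MAP = 0.2395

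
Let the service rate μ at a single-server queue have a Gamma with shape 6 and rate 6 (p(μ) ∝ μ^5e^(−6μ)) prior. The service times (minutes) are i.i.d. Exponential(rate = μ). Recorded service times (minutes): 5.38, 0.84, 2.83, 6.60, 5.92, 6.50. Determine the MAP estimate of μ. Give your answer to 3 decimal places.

μ̂_MAP = 0.323

The Exponential(rate=μ) likelihood is ∝ μ^n e^(−μΣtᵢ). Here n = 6 and Σtᵢ = 5.38 + 0.84 + 2.83 + 6.60 + 5.92 + 6.50 = 28.07.
Posterior ∝ μ^5e^(−6μ) · μ^6e^(−28.07μ) = μ^11e^(−34.07μ), i.e. Gamma(12, 34.07).
Mode = (a−1)/b = 11/34.07 ≈ 0.323.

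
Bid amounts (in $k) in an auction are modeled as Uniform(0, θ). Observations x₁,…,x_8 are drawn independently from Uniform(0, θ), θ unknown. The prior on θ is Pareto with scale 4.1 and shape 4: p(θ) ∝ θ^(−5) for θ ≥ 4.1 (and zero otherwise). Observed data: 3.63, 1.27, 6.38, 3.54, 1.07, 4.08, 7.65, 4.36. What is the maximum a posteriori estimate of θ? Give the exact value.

θ̂_MAP = 7.65

The Uniform(0, θ) likelihood is θ^(−n) for θ ≥ max(xᵢ), zero otherwise. Here max(xᵢ) = 7.65.
Posterior ∝ θ^(−5) · θ^(−8) = θ^(−13) on θ ≥ max(4.1, 7.65) = 7.65.
This density is strictly decreasing in θ, so the posterior mode lies at the lower boundary of the support.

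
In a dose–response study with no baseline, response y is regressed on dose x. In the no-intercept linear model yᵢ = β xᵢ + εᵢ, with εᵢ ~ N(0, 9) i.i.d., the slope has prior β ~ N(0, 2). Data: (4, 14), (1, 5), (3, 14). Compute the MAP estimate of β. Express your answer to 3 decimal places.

log p(β | y) = −Σ(yᵢ − βxᵢ)²/(2·9) − β²/(2·2) + const.
Setting the derivative to zero: Σxᵢ(yᵢ − βxᵢ)/9 − β/2 = 0, so β = Σxᵢyᵢ / (Σxᵢ² + σ²/τ²).
Σxᵢyᵢ = 4·14 + 1·5 + 3·14 = 103; Σxᵢ² = 26; σ²/τ² = 4.5.
β̂_MAP = 103 / (26 + 4.5) = 103/30.5 ≈ 3.377.

β̂_MAP = 3.377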